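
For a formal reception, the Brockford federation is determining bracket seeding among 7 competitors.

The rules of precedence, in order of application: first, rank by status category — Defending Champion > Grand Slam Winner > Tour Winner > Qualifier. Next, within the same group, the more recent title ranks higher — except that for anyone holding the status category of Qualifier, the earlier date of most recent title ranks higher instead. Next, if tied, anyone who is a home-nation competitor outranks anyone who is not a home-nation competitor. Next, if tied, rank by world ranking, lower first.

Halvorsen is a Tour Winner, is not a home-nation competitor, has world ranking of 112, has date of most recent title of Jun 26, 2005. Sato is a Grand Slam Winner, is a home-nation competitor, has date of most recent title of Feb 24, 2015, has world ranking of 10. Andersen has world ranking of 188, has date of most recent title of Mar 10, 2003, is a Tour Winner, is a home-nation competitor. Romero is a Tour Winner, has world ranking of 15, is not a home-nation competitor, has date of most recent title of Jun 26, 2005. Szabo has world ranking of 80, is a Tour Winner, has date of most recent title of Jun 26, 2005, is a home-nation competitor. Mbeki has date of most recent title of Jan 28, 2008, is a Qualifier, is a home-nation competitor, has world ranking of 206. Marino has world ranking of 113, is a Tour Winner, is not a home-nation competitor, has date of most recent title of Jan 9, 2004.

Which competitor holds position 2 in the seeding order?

By status category: Sato (Grand Slam Winner); then Szabo, Romero, Halvorsen, Marino and Andersen (Tour Winner); then Mbeki (Qualifier).
Among Szabo, Romero, Halvorsen, Marino and Andersen, by date of most recent title (later first): Szabo, Romero and Halvorsen (Jun 26, 2005) before Marino (Jan 9, 2004) before Andersen (Mar 10, 2003).
Among Szabo, Romero and Halvorsen, a home-nation competitor before not a home-nation competitor: Szabo (a home-nation competitor) before Romero and Halvorsen (not a home-nation competitor).
Among Romero and Halvorsen, by world ranking (lower first): Romero (15) before Halvorsen (112).
Order: Sato, Szabo, Romero, Halvorsen, Marino, Andersen, Mbeki.

Szabo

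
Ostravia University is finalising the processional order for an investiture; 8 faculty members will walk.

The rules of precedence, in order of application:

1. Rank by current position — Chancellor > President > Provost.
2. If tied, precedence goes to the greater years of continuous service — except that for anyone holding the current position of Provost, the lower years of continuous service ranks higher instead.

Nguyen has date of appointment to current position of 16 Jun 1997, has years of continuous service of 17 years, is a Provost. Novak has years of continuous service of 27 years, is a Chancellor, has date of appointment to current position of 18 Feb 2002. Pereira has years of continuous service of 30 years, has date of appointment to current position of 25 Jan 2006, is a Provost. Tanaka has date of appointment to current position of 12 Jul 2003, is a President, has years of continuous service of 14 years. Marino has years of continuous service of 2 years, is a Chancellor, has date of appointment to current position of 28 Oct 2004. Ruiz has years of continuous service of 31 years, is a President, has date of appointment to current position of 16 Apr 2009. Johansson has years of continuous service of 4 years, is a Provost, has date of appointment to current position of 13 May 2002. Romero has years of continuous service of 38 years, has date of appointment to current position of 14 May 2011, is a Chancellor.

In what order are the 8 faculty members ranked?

Romero, Novak, Marino, Ruiz, Tanaka, Johansson, Nguyen, Pereira

By current position: Romero, Novak and Marino (Chancellor); then Ruiz and Tanaka (President); then Johansson, Nguyen and Pereira (Provost).
Among Romero, Novak and Marino, by years of continuous service (higher first): Romero (38 years) before Novak (27 years) before Marino (2 years).
Among Ruiz and Tanaka, by years of continuous service (higher first): Ruiz (31 years) before Tanaka (14 years).
Among Johansson, Nguyen and Pereira, by years of continuous service (lower first) (reversed rule for this group): Johansson (4 years) before Nguyen (17 years) before Pereira (30 years).
Full order: Romero, Novak, Marino, Ruiz, Tanaka, Johansson, Nguyen, Pereira.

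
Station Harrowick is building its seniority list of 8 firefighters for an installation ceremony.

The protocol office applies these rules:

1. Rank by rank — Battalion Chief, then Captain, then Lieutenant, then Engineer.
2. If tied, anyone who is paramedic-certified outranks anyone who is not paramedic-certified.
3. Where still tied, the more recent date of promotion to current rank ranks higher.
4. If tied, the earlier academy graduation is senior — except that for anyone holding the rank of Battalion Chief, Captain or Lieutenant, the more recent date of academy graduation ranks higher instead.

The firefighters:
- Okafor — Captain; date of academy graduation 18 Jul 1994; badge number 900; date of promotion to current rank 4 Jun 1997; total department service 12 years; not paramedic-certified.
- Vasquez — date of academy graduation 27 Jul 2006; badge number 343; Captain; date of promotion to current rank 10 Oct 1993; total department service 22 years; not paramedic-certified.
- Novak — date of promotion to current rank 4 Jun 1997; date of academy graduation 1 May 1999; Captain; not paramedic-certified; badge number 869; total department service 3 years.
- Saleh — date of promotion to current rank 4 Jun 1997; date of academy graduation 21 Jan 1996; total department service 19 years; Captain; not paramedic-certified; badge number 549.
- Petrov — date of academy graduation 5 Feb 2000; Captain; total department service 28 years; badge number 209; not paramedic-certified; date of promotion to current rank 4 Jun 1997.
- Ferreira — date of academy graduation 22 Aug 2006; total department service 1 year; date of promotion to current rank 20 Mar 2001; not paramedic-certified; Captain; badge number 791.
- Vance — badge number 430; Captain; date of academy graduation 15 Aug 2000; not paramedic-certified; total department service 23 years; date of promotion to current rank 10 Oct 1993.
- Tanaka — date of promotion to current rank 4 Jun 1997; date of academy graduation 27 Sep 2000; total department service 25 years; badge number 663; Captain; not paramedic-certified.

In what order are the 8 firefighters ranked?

Ferreira, Tanaka, Petrov, Novak, Saleh, Okafor, Vasquez, Vance

By rank: Ferreira, Tanaka, Petrov, Novak, Saleh, Okafor, Vasquez and Vance (Captain).
Ferreira, Tanaka, Petrov, Novak, Saleh, Okafor, Vasquez and Vance are each not paramedic-certified, so the next rule applies.
Among Ferreira, Tanaka, Petrov, Novak, Saleh, Okafor, Vasquez and Vance, by date of promotion to current rank (later first): Ferreira (20 Mar 2001) before Tanaka, Petrov, Novak, Saleh and Okafor (4 Jun 1997) before Vasquez and Vance (10 Oct 1993).
Among Tanaka, Petrov, Novak, Saleh and Okafor, by date of academy graduation (later first) (reversed rule for this group): Tanaka (27 Sep 2000) before Petrov (5 Feb 2000) before Novak (1 May 1999) before Saleh (21 Jan 1996) before Okafor (18 Jul 1994).
Among Vasquez and Vance, by date of academy graduation (later first) (reversed rule for this group): Vasquez (27 Jul 2006) before Vance (15 Aug 2000).
Full order: Ferreira, Tanaka, Petrov, Novak, Saleh, Okafor, Vasquez, Vance.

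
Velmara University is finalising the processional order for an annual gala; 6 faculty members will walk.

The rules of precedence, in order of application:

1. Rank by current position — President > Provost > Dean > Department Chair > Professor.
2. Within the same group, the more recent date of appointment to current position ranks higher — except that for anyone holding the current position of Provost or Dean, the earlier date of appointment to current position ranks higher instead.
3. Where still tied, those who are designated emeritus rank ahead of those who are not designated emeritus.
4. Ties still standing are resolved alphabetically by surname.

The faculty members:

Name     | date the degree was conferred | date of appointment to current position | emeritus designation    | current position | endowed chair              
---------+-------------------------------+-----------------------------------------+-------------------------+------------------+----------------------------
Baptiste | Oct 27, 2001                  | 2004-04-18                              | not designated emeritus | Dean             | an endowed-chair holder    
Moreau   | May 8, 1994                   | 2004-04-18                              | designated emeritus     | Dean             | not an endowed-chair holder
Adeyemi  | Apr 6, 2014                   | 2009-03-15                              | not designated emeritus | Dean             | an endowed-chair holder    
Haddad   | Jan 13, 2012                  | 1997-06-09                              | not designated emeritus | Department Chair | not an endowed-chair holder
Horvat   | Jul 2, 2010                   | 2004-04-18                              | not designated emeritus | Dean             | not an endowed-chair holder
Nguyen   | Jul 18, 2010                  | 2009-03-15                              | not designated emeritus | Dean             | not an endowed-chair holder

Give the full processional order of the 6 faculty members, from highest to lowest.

By current position: Moreau, Baptiste, Horvat, Adeyemi and Nguyen (Dean); then Haddad (Department Chair).
Among Moreau, Baptiste, Horvat, Adeyemi and Nguyen, by date of appointment to current position (earlier first) (reversed rule for this group): Moreau, Baptiste and Horvat (2004-04-18) before Adeyemi and Nguyen (2009-03-15).
Among Moreau, Baptiste and Horvat, designated emeritus before not designated emeritus: Moreau (designated emeritus) before Baptiste and Horvat (not designated emeritus).
Among Baptiste and Horvat, alphabetically by surname: Baptiste before Horvat.
Adeyemi and Nguyen are each not designated emeritus, so the next rule applies.
Among Adeyemi and Nguyen, alphabetically by surname: Adeyemi before Nguyen.
Full order: Moreau, Baptiste, Horvat, Adeyemi, Nguyen, Haddad.

Moreau, Baptiste, Horvat, Adeyemi, Nguyen, Haddad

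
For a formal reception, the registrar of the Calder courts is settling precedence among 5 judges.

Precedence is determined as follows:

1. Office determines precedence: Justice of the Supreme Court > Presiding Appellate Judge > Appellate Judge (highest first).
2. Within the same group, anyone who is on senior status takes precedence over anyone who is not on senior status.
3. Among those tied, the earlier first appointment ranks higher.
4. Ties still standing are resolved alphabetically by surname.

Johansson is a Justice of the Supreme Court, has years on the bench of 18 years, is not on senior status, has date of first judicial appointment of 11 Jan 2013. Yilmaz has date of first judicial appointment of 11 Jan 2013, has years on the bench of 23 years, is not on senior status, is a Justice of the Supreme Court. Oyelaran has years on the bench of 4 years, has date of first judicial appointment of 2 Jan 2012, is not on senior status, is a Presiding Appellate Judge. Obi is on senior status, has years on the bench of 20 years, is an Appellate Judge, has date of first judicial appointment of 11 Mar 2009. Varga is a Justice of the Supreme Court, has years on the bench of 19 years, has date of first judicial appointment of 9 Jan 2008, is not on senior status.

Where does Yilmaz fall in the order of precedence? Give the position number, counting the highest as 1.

By office: Varga, Johansson and Yilmaz (Justice of the Supreme Court); then Oyelaran (Presiding Appellate Judge); then Obi (Appellate Judge).
Varga, Johansson and Yilmaz are each not on senior status, so the next rule applies.
Among Varga, Johansson and Yilmaz, by date of first judicial appointment (earlier first): Varga (9 Jan 2008) before Johansson and Yilmaz (11 Jan 2013).
Among Johansson and Yilmaz, alphabetically by surname: Johansson before Yilmaz.
Order: Varga, Johansson, Yilmaz, Oyelaran, Obi. So position 3.

3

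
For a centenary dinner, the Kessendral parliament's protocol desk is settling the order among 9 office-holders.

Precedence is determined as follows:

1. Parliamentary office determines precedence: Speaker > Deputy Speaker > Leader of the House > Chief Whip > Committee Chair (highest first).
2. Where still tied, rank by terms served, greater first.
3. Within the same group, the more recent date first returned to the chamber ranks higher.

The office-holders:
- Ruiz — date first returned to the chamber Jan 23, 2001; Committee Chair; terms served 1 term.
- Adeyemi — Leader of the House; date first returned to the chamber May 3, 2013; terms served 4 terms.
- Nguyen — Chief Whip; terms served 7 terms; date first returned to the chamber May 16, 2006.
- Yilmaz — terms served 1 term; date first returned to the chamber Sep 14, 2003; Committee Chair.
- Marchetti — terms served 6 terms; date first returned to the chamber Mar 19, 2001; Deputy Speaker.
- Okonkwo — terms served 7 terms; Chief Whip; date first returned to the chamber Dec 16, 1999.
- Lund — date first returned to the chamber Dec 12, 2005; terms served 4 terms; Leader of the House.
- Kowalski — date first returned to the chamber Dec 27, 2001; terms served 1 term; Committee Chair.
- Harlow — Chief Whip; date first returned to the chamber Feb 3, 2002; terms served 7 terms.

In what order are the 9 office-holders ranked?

By parliamentary office: Marchetti (Deputy Speaker); then Adeyemi and Lund (Leader of the House); then Nguyen, Harlow and Okonkwo (Chief Whip); then Yilmaz, Kowalski and Ruiz (Committee Chair).
Adeyemi and Lund both have terms served 4 terms, so the next rule applies.
Among Adeyemi and Lund, by date first returned to the chamber (later first): Adeyemi (May 3, 2013) before Lund (Dec 12, 2005).
Nguyen, Harlow and Okonkwo all have terms served 7 terms, so the next rule applies.
Among Nguyen, Harlow and Okonkwo, by date first returned to the chamber (later first): Nguyen (May 16, 2006) before Harlow (Feb 3, 2002) before Okonkwo (Dec 16, 1999).
Yilmaz, Kowalski and Ruiz all have terms served 1 term, so the next rule applies.
Among Yilmaz, Kowalski and Ruiz, by date first returned to the chamber (later first): Yilmaz (Sep 14, 2003) before Kowalski (Dec 27, 2001) before Ruiz (Jan 23, 2001).
Full order: Marchetti, Adeyemi, Lund, Nguyen, Harlow, Okonkwo, Yilmaz, Kowalski, Ruiz.

Marchetti, Adeyemi, Lund, Nguyen, Harlow, Okonkwo, Yilmaz, Kowalski, Ruiz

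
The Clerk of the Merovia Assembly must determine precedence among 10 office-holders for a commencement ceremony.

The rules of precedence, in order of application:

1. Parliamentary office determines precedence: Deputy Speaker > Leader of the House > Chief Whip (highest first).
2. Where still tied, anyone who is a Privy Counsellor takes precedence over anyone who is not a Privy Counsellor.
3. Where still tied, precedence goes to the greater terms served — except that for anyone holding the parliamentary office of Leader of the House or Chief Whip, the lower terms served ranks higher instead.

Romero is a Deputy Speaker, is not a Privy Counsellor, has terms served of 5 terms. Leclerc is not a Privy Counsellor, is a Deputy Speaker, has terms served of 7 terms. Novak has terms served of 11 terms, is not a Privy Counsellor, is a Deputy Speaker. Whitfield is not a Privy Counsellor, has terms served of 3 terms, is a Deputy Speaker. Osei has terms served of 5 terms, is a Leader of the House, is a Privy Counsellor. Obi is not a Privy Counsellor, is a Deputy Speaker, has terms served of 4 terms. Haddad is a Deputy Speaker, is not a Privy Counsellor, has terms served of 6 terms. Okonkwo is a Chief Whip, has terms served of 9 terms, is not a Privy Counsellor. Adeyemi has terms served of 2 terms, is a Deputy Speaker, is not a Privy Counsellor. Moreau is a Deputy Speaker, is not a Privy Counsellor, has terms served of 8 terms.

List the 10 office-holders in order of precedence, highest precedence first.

By parliamentary office: Novak, Moreau, Leclerc, Haddad, Romero, Obi, Whitfield and Adeyemi (Deputy Speaker); then Osei (Leader of the House); then Okonkwo (Chief Whip).
Novak, Moreau, Leclerc, Haddad, Romero, Obi, Whitfield and Adeyemi are each not a Privy Counsellor, so the next rule applies.
Among Novak, Moreau, Leclerc, Haddad, Romero, Obi, Whitfield and Adeyemi, by terms served (higher first): Novak (11 terms) before Moreau (8 terms) before Leclerc (7 terms) before Haddad (6 terms) before Romero (5 terms) before Obi (4 terms) before Whitfield (3 terms) before Adeyemi (2 terms).
Full order: Novak, Moreau, Leclerc, Haddad, Romero, Obi, Whitfield, Adeyemi, Osei, Okonkwo.

Novak, Moreau, Leclerc, Haddad, Romero, Obi, Whitfield, Adeyemi, Osei, Okonkwo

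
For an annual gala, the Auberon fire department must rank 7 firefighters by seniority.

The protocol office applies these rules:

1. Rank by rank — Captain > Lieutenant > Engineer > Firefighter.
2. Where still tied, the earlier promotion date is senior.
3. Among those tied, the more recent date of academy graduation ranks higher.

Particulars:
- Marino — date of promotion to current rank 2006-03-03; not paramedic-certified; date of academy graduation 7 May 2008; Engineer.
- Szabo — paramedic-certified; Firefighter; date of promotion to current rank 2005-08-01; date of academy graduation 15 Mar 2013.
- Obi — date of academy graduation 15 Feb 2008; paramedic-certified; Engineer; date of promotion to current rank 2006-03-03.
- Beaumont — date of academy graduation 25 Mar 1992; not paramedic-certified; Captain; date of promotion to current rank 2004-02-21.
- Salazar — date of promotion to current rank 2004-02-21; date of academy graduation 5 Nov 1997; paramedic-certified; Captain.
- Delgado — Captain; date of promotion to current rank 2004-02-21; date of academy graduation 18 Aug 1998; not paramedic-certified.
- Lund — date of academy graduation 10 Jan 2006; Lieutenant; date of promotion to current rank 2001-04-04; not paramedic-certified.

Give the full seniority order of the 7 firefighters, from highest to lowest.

Delgado, Salazar, Beaumont, Lund, Marino, Obi, Szabo

By rank: Delgado, Salazar and Beaumont (Captain); then Lund (Lieutenant); then Marino and Obi (Engineer); then Szabo (Firefighter).
Delgado, Salazar and Beaumont all have date of promotion to current rank 2004-02-21, so the next rule applies.
Among Delgado, Salazar and Beaumont, by date of academy graduation (later first): Delgado (18 Aug 1998) before Salazar (5 Nov 1997) before Beaumont (25 Mar 1992).
Marino and Obi both have date of promotion to current rank 2006-03-03, so the next rule applies.
Among Marino and Obi, by date of academy graduation (later first): Marino (7 May 2008) before Obi (15 Feb 2008).
Full order: Delgado, Salazar, Beaumont, Lund, Marino, Obi, Szabo.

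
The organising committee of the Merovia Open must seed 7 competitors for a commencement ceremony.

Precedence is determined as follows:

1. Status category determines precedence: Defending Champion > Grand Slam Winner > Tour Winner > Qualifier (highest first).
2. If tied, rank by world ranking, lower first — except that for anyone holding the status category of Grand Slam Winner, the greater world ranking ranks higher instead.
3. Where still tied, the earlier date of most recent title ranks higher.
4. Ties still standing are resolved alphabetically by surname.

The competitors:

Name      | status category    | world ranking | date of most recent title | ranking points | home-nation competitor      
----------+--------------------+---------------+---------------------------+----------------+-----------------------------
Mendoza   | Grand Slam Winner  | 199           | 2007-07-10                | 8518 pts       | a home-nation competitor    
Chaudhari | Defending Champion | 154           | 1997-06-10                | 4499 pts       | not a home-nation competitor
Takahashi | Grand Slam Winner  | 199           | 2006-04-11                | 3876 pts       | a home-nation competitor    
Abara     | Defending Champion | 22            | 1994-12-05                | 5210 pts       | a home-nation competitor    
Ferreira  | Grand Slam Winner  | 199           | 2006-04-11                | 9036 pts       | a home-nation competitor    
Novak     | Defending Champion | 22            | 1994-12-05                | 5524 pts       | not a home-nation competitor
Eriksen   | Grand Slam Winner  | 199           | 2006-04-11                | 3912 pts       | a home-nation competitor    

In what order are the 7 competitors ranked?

Abara, Novak, Chaudhari, Eriksen, Ferreira, Takahashi, Mendoza

By status category: Abara, Novak and Chaudhari (Defending Champion); then Eriksen, Ferreira, Takahashi and Mendoza (Grand Slam Winner).
Among Abara, Novak and Chaudhari, by world ranking (lower first): Abara and Novak (22) before Chaudhari (154).
Abara and Novak both have date of most recent title 1994-12-05, so the next rule applies.
Among Abara and Novak, alphabetically by surname: Abara before Novak.
Eriksen, Ferreira, Takahashi and Mendoza all have world ranking 199, so the next rule applies.
Among Eriksen, Ferreira, Takahashi and Mendoza, by date of most recent title (earlier first): Eriksen, Ferreira and Takahashi (2006-04-11) before Mendoza (2007-07-10).
Among Eriksen, Ferreira and Takahashi, alphabetically by surname: Eriksen before Ferreira before Takahashi.
Full order: Abara, Novak, Chaudhari, Eriksen, Ferreira, Takahashi, Mendoza.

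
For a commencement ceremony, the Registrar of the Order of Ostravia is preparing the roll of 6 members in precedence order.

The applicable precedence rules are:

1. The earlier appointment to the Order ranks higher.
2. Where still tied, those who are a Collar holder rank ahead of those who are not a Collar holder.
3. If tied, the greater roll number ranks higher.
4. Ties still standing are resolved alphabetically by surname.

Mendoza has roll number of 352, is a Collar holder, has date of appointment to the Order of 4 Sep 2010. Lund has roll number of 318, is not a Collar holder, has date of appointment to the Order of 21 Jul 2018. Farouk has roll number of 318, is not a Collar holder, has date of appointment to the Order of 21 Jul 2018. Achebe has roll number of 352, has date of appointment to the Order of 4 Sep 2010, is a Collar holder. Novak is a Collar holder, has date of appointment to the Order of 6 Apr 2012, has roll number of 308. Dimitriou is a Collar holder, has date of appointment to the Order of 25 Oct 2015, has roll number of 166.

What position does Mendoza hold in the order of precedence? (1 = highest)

2

By date of appointment to the Order (earlier first): Achebe and Mendoza (both 4 Sep 2010); then Novak (6 Apr 2012); then Dimitriou (25 Oct 2015); then Farouk and Lund (both 21 Jul 2018).
Achebe and Mendoza are each a Collar holder, so the next rule applies.
Achebe and Mendoza both have roll number 352, so the next rule applies.
Among Achebe and Mendoza, alphabetically by surname: Achebe before Mendoza.
Farouk and Lund are each not a Collar holder, so the next rule applies.
Farouk and Lund both have roll number 318, so the next rule applies.
Among Farouk and Lund, alphabetically by surname: Farouk before Lund.
Order: Achebe, Mendoza, Novak, Dimitriou, Farouk, Lund. So position 2.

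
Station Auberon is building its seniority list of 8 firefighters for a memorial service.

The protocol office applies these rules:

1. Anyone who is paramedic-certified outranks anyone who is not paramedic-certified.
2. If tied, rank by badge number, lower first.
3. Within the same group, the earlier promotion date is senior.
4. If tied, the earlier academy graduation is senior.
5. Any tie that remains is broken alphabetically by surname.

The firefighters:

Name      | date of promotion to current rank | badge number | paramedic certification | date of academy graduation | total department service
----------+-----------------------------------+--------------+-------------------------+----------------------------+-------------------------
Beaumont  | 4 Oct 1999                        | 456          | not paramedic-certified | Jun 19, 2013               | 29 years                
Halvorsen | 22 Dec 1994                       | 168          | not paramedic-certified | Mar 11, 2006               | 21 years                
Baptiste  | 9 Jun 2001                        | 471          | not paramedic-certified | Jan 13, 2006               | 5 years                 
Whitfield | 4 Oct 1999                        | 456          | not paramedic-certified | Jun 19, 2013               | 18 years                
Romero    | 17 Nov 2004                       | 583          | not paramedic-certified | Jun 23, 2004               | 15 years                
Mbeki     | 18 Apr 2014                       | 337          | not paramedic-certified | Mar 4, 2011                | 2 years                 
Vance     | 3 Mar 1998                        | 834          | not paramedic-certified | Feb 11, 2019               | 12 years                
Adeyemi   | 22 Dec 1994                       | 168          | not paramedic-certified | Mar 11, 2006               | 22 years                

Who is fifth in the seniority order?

Whitfield

By the first rule: Adeyemi, Halvorsen, Mbeki, Beaumont, Whitfield, Baptiste, Romero and Vance (each not paramedic-certified).
Among Adeyemi, Halvorsen, Mbeki, Beaumont, Whitfield, Baptiste, Romero and Vance, by badge number (lower first): Adeyemi and Halvorsen (168) before Mbeki (337) before Beaumont and Whitfield (456) before Baptiste (471) before Romero (583) before Vance (834).
Adeyemi and Halvorsen both have date of promotion to current rank 22 Dec 1994, so the next rule applies.
Adeyemi and Halvorsen both have date of academy graduation Mar 11, 2006, so the next rule applies.
Among Adeyemi and Halvorsen, alphabetically by surname: Adeyemi before Halvorsen.
Beaumont and Whitfield both have date of promotion to current rank 4 Oct 1999, so the next rule applies.
Beaumont and Whitfield both have date of academy graduation Jun 19, 2013, so the next rule applies.
Among Beaumont and Whitfield, alphabetically by surname: Beaumont before Whitfield.
Order: Adeyemi, Halvorsen, Mbeki, Beaumont, Whitfield, Baptiste, Romero, Vance.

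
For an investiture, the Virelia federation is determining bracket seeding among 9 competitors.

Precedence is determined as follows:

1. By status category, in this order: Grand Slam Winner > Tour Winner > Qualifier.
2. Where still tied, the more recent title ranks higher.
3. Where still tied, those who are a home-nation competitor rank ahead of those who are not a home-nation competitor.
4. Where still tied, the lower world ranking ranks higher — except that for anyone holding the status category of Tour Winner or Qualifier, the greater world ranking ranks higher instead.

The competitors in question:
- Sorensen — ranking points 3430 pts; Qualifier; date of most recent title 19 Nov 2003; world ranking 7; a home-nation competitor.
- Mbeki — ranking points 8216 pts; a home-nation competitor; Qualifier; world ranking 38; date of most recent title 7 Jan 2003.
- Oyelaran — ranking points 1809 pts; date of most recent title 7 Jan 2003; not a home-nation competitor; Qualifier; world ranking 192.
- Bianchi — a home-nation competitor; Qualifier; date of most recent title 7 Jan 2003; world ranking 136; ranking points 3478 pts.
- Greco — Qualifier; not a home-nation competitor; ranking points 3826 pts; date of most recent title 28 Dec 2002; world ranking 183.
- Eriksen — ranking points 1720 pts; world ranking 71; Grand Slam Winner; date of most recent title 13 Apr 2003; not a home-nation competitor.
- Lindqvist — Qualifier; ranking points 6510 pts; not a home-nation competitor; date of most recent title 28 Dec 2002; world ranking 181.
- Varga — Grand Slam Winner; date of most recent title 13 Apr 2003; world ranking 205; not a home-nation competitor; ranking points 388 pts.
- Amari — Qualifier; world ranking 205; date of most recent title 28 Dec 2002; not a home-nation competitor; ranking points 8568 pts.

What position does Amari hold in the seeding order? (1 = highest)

7

By status category: Eriksen and Varga (Grand Slam Winner); then Sorensen, Bianchi, Mbeki, Oyelaran, Amari, Greco and Lindqvist (Qualifier).
Eriksen and Varga both have date of most recent title 13 Apr 2003, so the next rule applies.
Eriksen and Varga are each not a home-nation competitor, so the next rule applies.
Among Eriksen and Varga, by world ranking (lower first): Eriksen (71) before Varga (205).
Among Sorensen, Bianchi, Mbeki, Oyelaran, Amari, Greco and Lindqvist, by date of most recent title (later first): Sorensen (19 Nov 2003) before Bianchi, Mbeki and Oyelaran (7 Jan 2003) before Amari, Greco and Lindqvist (28 Dec 2002).
Among Bianchi, Mbeki and Oyelaran, a home-nation competitor before not a home-nation competitor: Bianchi and Mbeki (a home-nation competitor) before Oyelaran (not a home-nation competitor).
Among Bianchi and Mbeki, by world ranking (higher first) (reversed rule for this group): Bianchi (136) before Mbeki (38).
Amari, Greco and Lindqvist are each not a home-nation competitor, so the next rule applies.
Among Amari, Greco and Lindqvist, by world ranking (higher first) (reversed rule for this group): Amari (205) before Greco (183) before Lindqvist (181).
Order: Eriksen, Varga, Sorensen, Bianchi, Mbeki, Oyelaran, Amari, Greco, Lindqvist. So position 7.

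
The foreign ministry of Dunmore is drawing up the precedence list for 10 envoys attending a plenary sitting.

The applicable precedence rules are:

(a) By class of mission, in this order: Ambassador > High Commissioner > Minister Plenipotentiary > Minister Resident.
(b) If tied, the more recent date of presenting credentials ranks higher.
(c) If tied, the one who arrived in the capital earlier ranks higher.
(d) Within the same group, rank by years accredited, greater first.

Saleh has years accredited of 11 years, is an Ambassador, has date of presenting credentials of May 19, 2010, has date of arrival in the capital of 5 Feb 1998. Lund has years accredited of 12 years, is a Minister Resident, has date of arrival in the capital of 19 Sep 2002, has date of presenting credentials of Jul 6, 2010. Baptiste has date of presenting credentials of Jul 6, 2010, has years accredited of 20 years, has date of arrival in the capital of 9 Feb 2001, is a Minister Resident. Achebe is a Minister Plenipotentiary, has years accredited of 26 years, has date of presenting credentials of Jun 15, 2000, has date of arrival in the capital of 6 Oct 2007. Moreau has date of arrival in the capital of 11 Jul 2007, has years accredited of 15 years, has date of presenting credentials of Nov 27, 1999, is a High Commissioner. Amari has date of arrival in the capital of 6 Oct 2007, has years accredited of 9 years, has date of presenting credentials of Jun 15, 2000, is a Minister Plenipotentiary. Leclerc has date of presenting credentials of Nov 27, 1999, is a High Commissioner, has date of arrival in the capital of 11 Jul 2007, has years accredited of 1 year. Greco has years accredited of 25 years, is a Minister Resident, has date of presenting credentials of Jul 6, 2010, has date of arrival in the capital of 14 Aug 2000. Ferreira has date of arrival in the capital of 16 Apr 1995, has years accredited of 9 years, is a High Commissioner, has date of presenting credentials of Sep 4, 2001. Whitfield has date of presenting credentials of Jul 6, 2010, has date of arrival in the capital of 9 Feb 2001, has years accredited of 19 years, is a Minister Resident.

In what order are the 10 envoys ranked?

Saleh, Ferreira, Moreau, Leclerc, Achebe, Amari, Greco, Baptiste, Whitfield, Lund

By class of mission: Saleh (Ambassador); then Ferreira, Moreau and Leclerc (High Commissioner); then Achebe and Amari (Minister Plenipotentiary); then Greco, Baptiste, Whitfield and Lund (Minister Resident).
Among Ferreira, Moreau and Leclerc, by date of presenting credentials (later first): Ferreira (Sep 4, 2001) before Moreau and Leclerc (Nov 27, 1999).
Moreau and Leclerc both have date of arrival in the capital 11 Jul 2007, so the next rule applies.
Among Moreau and Leclerc, by years accredited (higher first): Moreau (15 years) before Leclerc (1 year).
Achebe and Amari both have date of presenting credentials Jun 15, 2000, so the next rule applies.
Achebe and Amari both have date of arrival in the capital 6 Oct 2007, so the next rule applies.
Among Achebe and Amari, by years accredited (higher first): Achebe (26 years) before Amari (9 years).
Greco, Baptiste, Whitfield and Lund all have date of presenting credentials Jul 6, 2010, so the next rule applies.
Among Greco, Baptiste, Whitfield and Lund, by date of arrival in the capital (earlier first): Greco (14 Aug 2000) before Baptiste and Whitfield (9 Feb 2001) before Lund (19 Sep 2002).
Among Baptiste and Whitfield, by years accredited (higher first): Baptiste (20 years) before Whitfield (19 years).
Full order: Saleh, Ferreira, Moreau, Leclerc, Achebe, Amari, Greco, Baptiste, Whitfield, Lund.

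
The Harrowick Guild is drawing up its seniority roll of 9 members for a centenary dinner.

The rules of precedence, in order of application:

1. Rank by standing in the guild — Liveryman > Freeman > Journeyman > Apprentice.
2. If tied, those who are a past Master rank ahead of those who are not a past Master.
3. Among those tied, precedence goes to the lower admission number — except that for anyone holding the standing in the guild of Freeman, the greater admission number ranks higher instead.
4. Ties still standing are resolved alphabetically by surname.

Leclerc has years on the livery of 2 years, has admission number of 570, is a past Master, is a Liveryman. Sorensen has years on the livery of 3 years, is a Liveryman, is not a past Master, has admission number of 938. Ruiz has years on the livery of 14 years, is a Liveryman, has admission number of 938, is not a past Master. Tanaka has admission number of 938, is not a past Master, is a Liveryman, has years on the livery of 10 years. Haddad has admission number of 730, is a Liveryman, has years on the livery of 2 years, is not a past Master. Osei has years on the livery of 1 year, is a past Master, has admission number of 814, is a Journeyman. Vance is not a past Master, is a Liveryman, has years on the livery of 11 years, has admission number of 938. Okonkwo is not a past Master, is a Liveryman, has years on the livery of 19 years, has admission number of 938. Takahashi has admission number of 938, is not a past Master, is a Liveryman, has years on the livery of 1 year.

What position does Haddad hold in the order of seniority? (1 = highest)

2

By standing in the guild: Leclerc, Haddad, Okonkwo, Ruiz, Sorensen, Takahashi, Tanaka and Vance (Liveryman); then Osei (Journeyman).
Among Leclerc, Haddad, Okonkwo, Ruiz, Sorensen, Takahashi, Tanaka and Vance, a past Master before not a past Master: Leclerc (a past Master) before Haddad, Okonkwo, Ruiz, Sorensen, Takahashi, Tanaka and Vance (not a past Master).
Among Haddad, Okonkwo, Ruiz, Sorensen, Takahashi, Tanaka and Vance, by admission number (lower first): Haddad (730) before Okonkwo, Ruiz, Sorensen, Takahashi, Tanaka and Vance (938).
Among Okonkwo, Ruiz, Sorensen, Takahashi, Tanaka and Vance, alphabetically by surname: Okonkwo before Ruiz before Sorensen before Takahashi before Tanaka before Vance.
Order: Leclerc, Haddad, Okonkwo, Ruiz, Sorensen, Takahashi, Tanaka, Vance, Osei. So position 2.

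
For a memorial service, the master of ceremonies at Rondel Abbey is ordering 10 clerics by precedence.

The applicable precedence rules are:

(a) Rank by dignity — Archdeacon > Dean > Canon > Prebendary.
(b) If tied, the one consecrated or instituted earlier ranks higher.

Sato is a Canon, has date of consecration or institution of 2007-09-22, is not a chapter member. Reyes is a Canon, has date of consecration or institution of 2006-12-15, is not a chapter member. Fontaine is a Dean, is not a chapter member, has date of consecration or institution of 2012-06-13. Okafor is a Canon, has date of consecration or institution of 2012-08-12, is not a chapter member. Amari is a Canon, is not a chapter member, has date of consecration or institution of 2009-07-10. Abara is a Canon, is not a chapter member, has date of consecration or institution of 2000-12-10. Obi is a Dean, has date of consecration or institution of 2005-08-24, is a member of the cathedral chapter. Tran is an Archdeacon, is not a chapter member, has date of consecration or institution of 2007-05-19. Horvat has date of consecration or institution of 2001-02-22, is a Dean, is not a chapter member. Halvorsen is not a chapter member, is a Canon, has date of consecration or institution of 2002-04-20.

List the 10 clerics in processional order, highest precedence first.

Tran, Horvat, Obi, Fontaine, Abara, Halvorsen, Reyes, Sato, Amari, Okafor

By dignity: Tran (Archdeacon); then Horvat, Obi and Fontaine (Dean); then Abara, Halvorsen, Reyes, Sato, Amari and Okafor (Canon).
Among Horvat, Obi and Fontaine, by date of consecration or institution (earlier first): Horvat (2001-02-22) before Obi (2005-08-24) before Fontaine (2012-06-13).
Among Abara, Halvorsen, Reyes, Sato, Amari and Okafor, by date of consecration or institution (earlier first): Abara (2000-12-10) before Halvorsen (2002-04-20) before Reyes (2006-12-15) before Sato (2007-09-22) before Amari (2009-07-10) before Okafor (2012-08-12).
Full order: Tran, Horvat, Obi, Fontaine, Abara, Halvorsen, Reyes, Sato, Amari, Okafor.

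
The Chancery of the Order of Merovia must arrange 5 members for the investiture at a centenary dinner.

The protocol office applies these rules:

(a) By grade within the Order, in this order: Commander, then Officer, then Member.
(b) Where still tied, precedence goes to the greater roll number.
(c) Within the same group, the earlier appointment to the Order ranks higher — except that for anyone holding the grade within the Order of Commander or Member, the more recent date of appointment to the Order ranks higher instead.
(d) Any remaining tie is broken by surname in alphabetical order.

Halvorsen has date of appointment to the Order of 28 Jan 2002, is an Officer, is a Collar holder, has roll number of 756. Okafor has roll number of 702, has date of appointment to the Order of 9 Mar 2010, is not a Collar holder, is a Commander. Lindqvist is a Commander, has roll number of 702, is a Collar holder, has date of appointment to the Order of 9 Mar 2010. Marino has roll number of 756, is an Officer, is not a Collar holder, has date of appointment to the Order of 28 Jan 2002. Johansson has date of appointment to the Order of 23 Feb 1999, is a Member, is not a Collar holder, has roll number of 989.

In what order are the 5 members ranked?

Lindqvist, Okafor, Halvorsen, Marino, Johansson

By grade within the Order: Lindqvist and Okafor (Commander); then Halvorsen and Marino (Officer); then Johansson (Member).
Lindqvist and Okafor both have roll number 702, so the next rule applies.
Lindqvist and Okafor both have date of appointment to the Order 9 Mar 2010, so the next rule applies.
Among Lindqvist and Okafor, alphabetically by surname: Lindqvist before Okafor.
Halvorsen and Marino both have roll number 756, so the next rule applies.
Halvorsen and Marino both have date of appointment to the Order 28 Jan 2002, so the next rule applies.
Among Halvorsen and Marino, alphabetically by surname: Halvorsen before Marino.
Full order: Lindqvist, Okafor, Halvorsen, Marino, Johansson.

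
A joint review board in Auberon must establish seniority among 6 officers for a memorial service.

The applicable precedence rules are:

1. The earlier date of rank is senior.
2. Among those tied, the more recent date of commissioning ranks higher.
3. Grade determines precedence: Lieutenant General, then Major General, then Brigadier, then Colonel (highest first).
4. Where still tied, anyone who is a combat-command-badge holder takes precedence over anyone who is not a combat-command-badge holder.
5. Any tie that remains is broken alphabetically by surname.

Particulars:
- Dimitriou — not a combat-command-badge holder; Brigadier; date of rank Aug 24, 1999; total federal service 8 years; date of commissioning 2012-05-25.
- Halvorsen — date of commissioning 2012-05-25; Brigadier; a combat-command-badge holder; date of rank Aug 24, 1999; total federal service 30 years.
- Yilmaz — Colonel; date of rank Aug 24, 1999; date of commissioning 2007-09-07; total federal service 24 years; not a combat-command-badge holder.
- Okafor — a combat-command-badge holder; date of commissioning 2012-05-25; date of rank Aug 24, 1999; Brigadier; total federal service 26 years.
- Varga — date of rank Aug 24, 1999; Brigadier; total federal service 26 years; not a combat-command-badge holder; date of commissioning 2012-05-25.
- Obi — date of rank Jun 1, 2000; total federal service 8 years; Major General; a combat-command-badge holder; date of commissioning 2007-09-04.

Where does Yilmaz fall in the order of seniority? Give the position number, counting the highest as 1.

By date of rank (earlier first): Halvorsen, Okafor, Dimitriou, Varga and Yilmaz (each Aug 24, 1999); then Obi (Jun 1, 2000).
Among Halvorsen, Okafor, Dimitriou, Varga and Yilmaz, by date of commissioning (later first): Halvorsen, Okafor, Dimitriou and Varga (2012-05-25) before Yilmaz (2007-09-07).
Halvorsen, Okafor, Dimitriou and Varga are each Brigadier, so the next rule applies.
Among Halvorsen, Okafor, Dimitriou and Varga, a combat-command-badge holder before not a combat-command-badge holder: Halvorsen and Okafor (a combat-command-badge holder) before Dimitriou and Varga (not a combat-command-badge holder).
Among Halvorsen and Okafor, alphabetically by surname: Halvorsen before Okafor.
Among Dimitriou and Varga, alphabetically by surname: Dimitriou before Varga.
Order: Halvorsen, Okafor, Dimitriou, Varga, Yilmaz, Obi. So position 5.

5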